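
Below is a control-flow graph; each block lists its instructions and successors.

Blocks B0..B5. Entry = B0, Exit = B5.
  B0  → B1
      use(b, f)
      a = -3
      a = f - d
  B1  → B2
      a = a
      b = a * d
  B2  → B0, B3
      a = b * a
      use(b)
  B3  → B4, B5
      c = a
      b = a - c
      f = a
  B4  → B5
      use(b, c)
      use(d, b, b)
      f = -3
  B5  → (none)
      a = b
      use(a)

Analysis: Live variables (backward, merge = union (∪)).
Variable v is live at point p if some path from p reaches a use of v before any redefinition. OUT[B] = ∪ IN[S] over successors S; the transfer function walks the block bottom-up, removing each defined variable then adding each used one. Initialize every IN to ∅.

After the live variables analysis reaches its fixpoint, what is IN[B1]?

Fixpoint table:
  B0:   IN={b, d, f}   OUT={a, d, f}
  B1:   IN={a, d, f}   OUT={a, b, d, f}
  B2:   IN={a, b, d, f}   OUT={a, b, d, f}
  B3:   IN={a, d}   OUT={b, c, d}
  B4:   IN={b, c, d}   OUT={b}
  B5:   IN={b}   OUT={}

Merge at B1: OUT[B1] = IN[B2] = {a, b, d, f}
Applying B1's transfer function to that OUT value gives IN[B1] (row B1 above).

Answer: {a, d, f}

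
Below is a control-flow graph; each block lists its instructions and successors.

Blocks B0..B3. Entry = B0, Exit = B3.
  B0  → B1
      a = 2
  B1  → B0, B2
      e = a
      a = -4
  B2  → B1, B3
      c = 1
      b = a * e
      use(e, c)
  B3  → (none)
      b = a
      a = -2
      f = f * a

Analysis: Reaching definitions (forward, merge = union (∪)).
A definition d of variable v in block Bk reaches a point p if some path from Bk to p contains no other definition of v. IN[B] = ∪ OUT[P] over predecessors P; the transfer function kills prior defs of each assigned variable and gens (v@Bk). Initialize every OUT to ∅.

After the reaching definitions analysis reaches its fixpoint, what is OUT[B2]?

Answer: {a@B1, b@B2, c@B2, e@B1}

Working:
Per-block solution:
  B0:   IN={a@B1, b@B2, c@B2, e@B1}   OUT={a@B0, b@B2, c@B2, e@B1}
  B1:   IN={a@B0, a@B1, b@B2, c@B2, e@B1}   OUT={a@B1, b@B2, c@B2, e@B1}
  B2:   IN={a@B1, b@B2, c@B2, e@B1}   OUT={a@B1, b@B2, c@B2, e@B1}
  B3:   IN={a@B1, b@B2, c@B2, e@B1}   OUT={a@B3, b@B3, c@B2, e@B1, f@B3}

Merge at B2: IN[B2] = OUT[B1] = {a@B1, b@B2, c@B2, e@B1}
Applying B2's transfer function to that IN value gives OUT[B2] (row B2 above).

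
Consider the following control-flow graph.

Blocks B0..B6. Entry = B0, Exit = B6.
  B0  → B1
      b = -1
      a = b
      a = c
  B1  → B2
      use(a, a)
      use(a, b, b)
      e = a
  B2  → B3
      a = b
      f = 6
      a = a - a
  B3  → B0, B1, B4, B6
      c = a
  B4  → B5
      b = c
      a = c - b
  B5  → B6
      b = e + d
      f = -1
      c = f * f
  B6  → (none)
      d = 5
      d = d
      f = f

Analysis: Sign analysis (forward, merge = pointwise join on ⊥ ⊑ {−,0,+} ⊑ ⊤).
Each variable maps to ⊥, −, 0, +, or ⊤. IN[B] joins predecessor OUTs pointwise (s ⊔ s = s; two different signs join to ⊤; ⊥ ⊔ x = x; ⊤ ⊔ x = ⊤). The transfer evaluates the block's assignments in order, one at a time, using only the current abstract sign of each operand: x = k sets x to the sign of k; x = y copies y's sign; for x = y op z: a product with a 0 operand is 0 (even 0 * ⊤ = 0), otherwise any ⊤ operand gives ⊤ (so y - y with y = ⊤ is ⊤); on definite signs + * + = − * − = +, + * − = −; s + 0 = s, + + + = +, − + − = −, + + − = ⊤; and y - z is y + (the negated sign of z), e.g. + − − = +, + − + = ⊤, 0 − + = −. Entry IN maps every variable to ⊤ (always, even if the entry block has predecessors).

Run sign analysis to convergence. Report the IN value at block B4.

Fixpoint table:
  B0:  IN=(all ⊤)  OUT={b:-; rest ⊤}
  B1:  IN={b:-; rest ⊤}  OUT={b:-; rest ⊤}
  B2:  IN={b:-; rest ⊤}  OUT={b:-, f:+; rest ⊤}
  B3:  IN={b:-, f:+; rest ⊤}  OUT={b:-, f:+; rest ⊤}
  B4:  IN={b:-, f:+; rest ⊤}  OUT={f:+; rest ⊤}
  B5:  IN={f:+; rest ⊤}  OUT={c:+, f:-; rest ⊤}
  B6:  IN=(all ⊤)  OUT={d:+; rest ⊤}

Merge at B4: IN[B4] = OUT[B3] = {a: ⊤, b: -, c: ⊤, d: ⊤, e: ⊤, f: +}

Answer: {a: ⊤, b: -, c: ⊤, d: ⊤, e: ⊤, f: +}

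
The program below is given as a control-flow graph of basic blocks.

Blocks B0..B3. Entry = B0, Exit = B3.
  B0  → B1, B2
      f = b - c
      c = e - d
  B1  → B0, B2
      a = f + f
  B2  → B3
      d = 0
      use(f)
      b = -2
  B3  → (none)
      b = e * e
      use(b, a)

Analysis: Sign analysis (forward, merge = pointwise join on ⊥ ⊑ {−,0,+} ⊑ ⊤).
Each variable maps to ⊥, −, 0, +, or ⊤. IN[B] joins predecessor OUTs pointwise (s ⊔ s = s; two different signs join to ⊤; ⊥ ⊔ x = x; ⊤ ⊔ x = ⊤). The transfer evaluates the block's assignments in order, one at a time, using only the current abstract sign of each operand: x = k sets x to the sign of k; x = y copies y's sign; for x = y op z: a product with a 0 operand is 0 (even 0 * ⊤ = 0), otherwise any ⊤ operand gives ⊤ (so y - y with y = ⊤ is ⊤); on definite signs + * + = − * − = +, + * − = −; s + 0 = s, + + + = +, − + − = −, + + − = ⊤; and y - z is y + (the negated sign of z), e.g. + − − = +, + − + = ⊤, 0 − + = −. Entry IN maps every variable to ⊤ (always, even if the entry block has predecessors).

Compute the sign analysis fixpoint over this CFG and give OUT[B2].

Answer: {a: ⊤, b: -, c: ⊤, d: 0, e: ⊤, f: ⊤}

Trace:
Fixpoint table:
  B0:   IN=(all ⊤)   OUT=(all ⊤)
  B1:   IN=(all ⊤)   OUT=(all ⊤)
  B2:   IN=(all ⊤)   OUT={b:-, d:0; rest ⊤}
  B3:   IN={b:-, d:0; rest ⊤}   OUT={d:0; rest ⊤}

Merge at B2: IN[B2] = OUT[B0] ⊔ OUT[B1] = {a: ⊤, b: ⊤, c: ⊤, d: ⊤, e: ⊤, f: ⊤}
Applying B2's transfer function to that IN value gives OUT[B2] (row B2 above).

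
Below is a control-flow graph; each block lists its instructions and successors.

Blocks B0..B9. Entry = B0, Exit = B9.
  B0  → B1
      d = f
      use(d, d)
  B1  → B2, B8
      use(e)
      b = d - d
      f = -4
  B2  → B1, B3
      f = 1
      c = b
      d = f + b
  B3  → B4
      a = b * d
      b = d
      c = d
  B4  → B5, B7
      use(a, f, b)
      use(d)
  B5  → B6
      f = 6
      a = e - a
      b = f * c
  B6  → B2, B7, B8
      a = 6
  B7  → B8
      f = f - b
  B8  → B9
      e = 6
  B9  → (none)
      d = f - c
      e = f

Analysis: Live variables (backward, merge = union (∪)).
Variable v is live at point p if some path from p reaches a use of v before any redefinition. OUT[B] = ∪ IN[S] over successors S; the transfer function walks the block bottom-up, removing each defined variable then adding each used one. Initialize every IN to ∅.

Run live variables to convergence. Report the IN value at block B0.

Fixpoint table:
  B0: | IN={c, e, f} | OUT={c, d, e}
  B1: | IN={c, d, e} | OUT={b, c, e, f}
  B2: | IN={b, e} | OUT={b, c, d, e, f}
  B3: | IN={b, d, e, f} | OUT={a, b, c, d, e, f}
  B4: | IN={a, b, c, d, e, f} | OUT={a, b, c, e, f}
  B5: | IN={a, c, e} | OUT={b, c, e, f}
  B6: | IN={b, c, e, f} | OUT={b, c, e, f}
  B7: | IN={b, c, f} | OUT={c, f}
  B8: | IN={c, f} | OUT={c, f}
  B9: | IN={c, f} | OUT={}

Merge at B0: OUT[B0] = IN[B1] = {c, d, e}
Applying B0's transfer function to that OUT value gives IN[B0] (row B0 above).

Answer: {c, e, f}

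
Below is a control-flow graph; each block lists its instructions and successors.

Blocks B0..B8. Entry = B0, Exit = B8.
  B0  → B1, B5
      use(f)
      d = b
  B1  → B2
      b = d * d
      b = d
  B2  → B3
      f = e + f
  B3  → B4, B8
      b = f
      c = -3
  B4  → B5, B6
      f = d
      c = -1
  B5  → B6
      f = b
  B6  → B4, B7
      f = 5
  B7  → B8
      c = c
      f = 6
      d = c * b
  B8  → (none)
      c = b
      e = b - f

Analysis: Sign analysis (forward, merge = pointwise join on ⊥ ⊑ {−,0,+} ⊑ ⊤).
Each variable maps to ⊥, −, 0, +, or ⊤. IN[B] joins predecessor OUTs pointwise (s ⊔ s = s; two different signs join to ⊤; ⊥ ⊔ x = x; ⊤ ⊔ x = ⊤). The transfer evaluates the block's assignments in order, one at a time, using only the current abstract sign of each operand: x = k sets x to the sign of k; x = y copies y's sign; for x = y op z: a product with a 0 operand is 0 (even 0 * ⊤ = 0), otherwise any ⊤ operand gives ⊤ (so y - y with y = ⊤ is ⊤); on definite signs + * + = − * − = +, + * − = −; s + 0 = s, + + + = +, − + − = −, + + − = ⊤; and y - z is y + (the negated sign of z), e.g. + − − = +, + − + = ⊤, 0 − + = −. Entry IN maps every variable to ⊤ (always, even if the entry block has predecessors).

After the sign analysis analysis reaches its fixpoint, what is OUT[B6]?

Answer: {a: ⊤, b: ⊤, c: ⊤, d: ⊤, e: ⊤, f: +}

Derivation:
Fixpoint table:
  B0:  IN=(all ⊤)  OUT=(all ⊤)
  B1:  IN=(all ⊤)  OUT=(all ⊤)
  B2:  IN=(all ⊤)  OUT=(all ⊤)
  B3:  IN=(all ⊤)  OUT={c:-; rest ⊤}
  B4:  IN=(all ⊤)  OUT={c:-; rest ⊤}
  B5:  IN=(all ⊤)  OUT=(all ⊤)
  B6:  IN=(all ⊤)  OUT={f:+; rest ⊤}
  B7:  IN={f:+; rest ⊤}  OUT={f:+; rest ⊤}
  B8:  IN=(all ⊤)  OUT=(all ⊤)

Merge at B6: IN[B6] = OUT[B4] ⊔ OUT[B5] = {a: ⊤, b: ⊤, c: ⊤, d: ⊤, e: ⊤, f: ⊤}
Applying B6's transfer function to that IN value gives OUT[B6] (row B6 above).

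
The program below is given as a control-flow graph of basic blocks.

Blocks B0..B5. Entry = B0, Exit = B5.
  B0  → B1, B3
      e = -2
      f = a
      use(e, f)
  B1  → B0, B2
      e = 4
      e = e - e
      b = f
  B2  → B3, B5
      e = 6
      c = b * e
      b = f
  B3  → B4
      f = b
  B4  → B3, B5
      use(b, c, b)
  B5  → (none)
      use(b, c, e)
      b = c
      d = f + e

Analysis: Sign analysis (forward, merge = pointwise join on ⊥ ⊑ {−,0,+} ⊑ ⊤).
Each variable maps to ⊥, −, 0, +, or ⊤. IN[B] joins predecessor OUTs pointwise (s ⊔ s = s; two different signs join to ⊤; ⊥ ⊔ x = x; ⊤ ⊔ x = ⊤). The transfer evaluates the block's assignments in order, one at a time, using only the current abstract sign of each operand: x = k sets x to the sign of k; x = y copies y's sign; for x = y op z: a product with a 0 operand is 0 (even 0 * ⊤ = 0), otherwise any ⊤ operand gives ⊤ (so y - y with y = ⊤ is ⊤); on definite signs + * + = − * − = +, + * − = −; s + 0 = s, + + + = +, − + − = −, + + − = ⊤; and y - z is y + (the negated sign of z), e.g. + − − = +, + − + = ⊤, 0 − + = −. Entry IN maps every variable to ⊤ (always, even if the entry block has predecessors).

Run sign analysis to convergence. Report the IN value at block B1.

Converged values:
  B0: | IN=(all ⊤) | OUT={e:-; rest ⊤}
  B1: | IN={e:-; rest ⊤} | OUT=(all ⊤)
  B2: | IN=(all ⊤) | OUT={e:+; rest ⊤}
  B3: | IN=(all ⊤) | OUT=(all ⊤)
  B4: | IN=(all ⊤) | OUT=(all ⊤)
  B5: | IN=(all ⊤) | OUT=(all ⊤)

Merge at B1: IN[B1] = OUT[B0] = {a: ⊤, b: ⊤, c: ⊤, d: ⊤, e: -, f: ⊤}

Answer: {a: ⊤, b: ⊤, c: ⊤, d: ⊤, e: -, f: ⊤}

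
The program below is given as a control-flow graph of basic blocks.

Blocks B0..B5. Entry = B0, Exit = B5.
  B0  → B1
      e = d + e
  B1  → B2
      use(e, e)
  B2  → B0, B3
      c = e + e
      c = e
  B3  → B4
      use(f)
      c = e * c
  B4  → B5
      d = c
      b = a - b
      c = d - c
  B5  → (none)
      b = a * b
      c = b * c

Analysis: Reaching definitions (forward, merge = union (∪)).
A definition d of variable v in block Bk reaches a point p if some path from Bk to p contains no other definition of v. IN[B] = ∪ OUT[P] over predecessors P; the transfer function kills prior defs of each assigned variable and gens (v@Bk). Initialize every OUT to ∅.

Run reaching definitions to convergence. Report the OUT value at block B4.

Fixpoint table:
  B0:   IN={c@B2, e@B0}   OUT={c@B2, e@B0}
  B1:   IN={c@B2, e@B0}   OUT={c@B2, e@B0}
  B2:   IN={c@B2, e@B0}   OUT={c@B2, e@B0}
  B3:   IN={c@B2, e@B0}   OUT={c@B3, e@B0}
  B4:   IN={c@B3, e@B0}   OUT={b@B4, c@B4, d@B4, e@B0}
  B5:   IN={b@B4, c@B4, d@B4, e@B0}   OUT={b@B5, c@B5, d@B4, e@B0}

Merge at B4: IN[B4] = OUT[B3] = {c@B3, e@B0}
Applying B4's transfer function to that IN value gives OUT[B4] (row B4 above).

Answer: {b@B4, c@B4, d@B4, e@B0}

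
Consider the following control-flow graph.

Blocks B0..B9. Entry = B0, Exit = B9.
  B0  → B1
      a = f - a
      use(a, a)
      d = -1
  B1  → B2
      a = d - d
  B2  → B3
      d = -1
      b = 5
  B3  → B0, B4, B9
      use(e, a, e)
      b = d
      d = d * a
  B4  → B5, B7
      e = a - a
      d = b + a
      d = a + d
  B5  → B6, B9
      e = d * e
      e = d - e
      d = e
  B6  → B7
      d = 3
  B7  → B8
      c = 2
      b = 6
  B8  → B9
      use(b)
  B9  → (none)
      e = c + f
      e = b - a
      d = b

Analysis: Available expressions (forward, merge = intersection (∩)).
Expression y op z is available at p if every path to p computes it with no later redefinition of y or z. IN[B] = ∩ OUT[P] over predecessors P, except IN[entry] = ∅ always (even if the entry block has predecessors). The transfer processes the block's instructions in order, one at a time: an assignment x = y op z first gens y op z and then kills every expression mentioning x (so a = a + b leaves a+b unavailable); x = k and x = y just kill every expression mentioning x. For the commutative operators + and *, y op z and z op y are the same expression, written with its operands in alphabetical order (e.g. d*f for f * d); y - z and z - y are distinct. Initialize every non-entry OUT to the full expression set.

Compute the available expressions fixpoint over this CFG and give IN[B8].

Converged values:
  B0:  IN={}  OUT={}
  B1:  IN={}  OUT={d-d}
  B2:  IN={d-d}  OUT={}
  B3:  IN={}  OUT={}
  B4:  IN={}  OUT={a+b, a-a}
  B5:  IN={a+b, a-a}  OUT={a+b, a-a}
  B6:  IN={a+b, a-a}  OUT={a+b, a-a}
  B7:  IN={a+b, a-a}  OUT={a-a}
  B8:  IN={a-a}  OUT={a-a}
  B9:  IN={}  OUT={b-a, c+f}

Merge at B8: IN[B8] = OUT[B7] = {a-a}

Answer: {a-a}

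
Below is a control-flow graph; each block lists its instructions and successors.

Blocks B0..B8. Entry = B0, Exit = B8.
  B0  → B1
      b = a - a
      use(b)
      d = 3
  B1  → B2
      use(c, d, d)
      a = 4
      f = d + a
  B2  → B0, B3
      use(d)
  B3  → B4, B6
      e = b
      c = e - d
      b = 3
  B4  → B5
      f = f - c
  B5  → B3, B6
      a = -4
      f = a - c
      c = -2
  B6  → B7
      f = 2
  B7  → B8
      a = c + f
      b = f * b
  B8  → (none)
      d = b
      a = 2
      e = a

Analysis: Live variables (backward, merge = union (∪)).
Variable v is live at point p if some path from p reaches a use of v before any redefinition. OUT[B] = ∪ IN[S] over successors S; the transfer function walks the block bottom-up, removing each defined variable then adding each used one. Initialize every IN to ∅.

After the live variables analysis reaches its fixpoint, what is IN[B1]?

Answer: {b, c, d}

Derivation:
Fixpoint table:
  B0:   IN={a, c}   OUT={b, c, d}
  B1:   IN={b, c, d}   OUT={a, b, c, d, f}
  B2:   IN={a, b, c, d, f}   OUT={a, b, c, d, f}
  B3:   IN={b, d, f}   OUT={b, c, d, f}
  B4:   IN={b, c, d, f}   OUT={b, c, d}
  B5:   IN={b, c, d}   OUT={b, c, d, f}
  B6:   IN={b, c}   OUT={b, c, f}
  B7:   IN={b, c, f}   OUT={b}
  B8:   IN={b}   OUT={}

Merge at B1: OUT[B1] = IN[B2] = {a, b, c, d, f}
Applying B1's transfer function to that OUT value gives IN[B1] (row B1 above).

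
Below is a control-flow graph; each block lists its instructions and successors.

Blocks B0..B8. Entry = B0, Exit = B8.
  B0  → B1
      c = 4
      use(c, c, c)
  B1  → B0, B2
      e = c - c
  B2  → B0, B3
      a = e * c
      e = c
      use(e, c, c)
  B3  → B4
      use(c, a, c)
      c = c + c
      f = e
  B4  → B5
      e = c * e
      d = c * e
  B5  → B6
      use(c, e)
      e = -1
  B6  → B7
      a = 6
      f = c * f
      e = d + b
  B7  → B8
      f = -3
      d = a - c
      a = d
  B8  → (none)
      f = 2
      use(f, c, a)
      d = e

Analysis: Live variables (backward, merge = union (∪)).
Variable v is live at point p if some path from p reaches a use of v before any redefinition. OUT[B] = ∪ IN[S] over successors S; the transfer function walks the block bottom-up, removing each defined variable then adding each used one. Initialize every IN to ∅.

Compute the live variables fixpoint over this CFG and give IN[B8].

Answer: {a, c, e}

Derivation:
Converged values:
  B0:  IN={b}  OUT={b, c}
  B1:  IN={b, c}  OUT={b, c, e}
  B2:  IN={b, c, e}  OUT={a, b, c, e}
  B3:  IN={a, b, c, e}  OUT={b, c, e, f}
  B4:  IN={b, c, e, f}  OUT={b, c, d, e, f}
  B5:  IN={b, c, d, e, f}  OUT={b, c, d, f}
  B6:  IN={b, c, d, f}  OUT={a, c, e}
  B7:  IN={a, c, e}  OUT={a, c, e}
  B8:  IN={a, c, e}  OUT={}

B8 is the boundary node: OUT[B8] = {}
Applying B8's transfer function to that OUT value gives IN[B8] (row B8 above).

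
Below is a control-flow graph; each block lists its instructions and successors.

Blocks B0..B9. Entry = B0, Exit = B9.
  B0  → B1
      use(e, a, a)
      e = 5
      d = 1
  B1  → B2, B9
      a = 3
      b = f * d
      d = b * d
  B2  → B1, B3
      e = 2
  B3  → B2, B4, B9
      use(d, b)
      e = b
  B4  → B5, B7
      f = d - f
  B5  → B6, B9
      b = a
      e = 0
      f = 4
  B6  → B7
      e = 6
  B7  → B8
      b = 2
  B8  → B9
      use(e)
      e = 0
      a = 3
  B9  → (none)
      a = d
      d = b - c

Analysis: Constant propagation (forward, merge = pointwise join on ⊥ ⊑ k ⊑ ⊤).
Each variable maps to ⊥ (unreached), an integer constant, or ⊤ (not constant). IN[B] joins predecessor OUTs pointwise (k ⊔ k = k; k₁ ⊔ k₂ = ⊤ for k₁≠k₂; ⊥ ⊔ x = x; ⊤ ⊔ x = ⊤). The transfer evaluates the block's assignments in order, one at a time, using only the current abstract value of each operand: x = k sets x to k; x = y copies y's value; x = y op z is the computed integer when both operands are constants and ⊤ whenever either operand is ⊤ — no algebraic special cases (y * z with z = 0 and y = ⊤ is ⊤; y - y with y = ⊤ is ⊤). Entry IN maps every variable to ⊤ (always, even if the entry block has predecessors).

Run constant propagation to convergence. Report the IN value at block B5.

Fixpoint table:
  B0:  IN=(all ⊤)  OUT={d:1, e:5; rest ⊤}
  B1:  IN=(all ⊤)  OUT={a:3; rest ⊤}
  B2:  IN={a:3; rest ⊤}  OUT={a:3, e:2; rest ⊤}
  B3:  IN={a:3, e:2; rest ⊤}  OUT={a:3; rest ⊤}
  B4:  IN={a:3; rest ⊤}  OUT={a:3; rest ⊤}
  B5:  IN={a:3; rest ⊤}  OUT={a:3, b:3, e:0, f:4; rest ⊤}
  B6:  IN={a:3, b:3, e:0, f:4; rest ⊤}  OUT={a:3, b:3, e:6, f:4; rest ⊤}
  B7:  IN={a:3; rest ⊤}  OUT={a:3, b:2; rest ⊤}
  B8:  IN={a:3, b:2; rest ⊤}  OUT={a:3, b:2, e:0; rest ⊤}
  B9:  IN={a:3; rest ⊤}  OUT=(all ⊤)

Merge at B5: IN[B5] = OUT[B4] = {a: 3, b: ⊤, c: ⊤, d: ⊤, e: ⊤, f: ⊤}

Answer: {a: 3, b: ⊤, c: ⊤, d: ⊤, e: ⊤, f: ⊤}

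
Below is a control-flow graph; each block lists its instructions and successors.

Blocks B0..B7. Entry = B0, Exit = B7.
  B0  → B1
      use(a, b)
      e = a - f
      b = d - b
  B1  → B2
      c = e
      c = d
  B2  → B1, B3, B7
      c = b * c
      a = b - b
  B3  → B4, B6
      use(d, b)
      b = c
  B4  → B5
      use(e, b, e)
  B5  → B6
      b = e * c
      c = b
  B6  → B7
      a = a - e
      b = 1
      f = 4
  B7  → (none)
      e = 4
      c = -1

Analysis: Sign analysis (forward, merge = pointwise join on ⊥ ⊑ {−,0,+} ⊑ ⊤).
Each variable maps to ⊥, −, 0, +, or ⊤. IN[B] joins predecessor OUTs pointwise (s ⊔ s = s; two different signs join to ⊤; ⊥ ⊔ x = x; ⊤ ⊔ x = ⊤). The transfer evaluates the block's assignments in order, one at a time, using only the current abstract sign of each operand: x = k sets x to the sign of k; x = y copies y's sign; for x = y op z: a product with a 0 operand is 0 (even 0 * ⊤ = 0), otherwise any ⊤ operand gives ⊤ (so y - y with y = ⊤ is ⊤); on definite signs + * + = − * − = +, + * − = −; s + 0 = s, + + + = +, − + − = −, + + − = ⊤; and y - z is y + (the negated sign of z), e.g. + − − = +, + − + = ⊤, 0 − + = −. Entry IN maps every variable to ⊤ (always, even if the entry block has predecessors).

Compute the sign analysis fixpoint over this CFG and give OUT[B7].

Answer: {a: ⊤, b: ⊤, c: -, d: ⊤, e: +, f: ⊤}

Derivation:
Per-block solution:
  B0:  IN=(all ⊤)  OUT=(all ⊤)
  B1:  IN=(all ⊤)  OUT=(all ⊤)
  B2:  IN=(all ⊤)  OUT=(all ⊤)
  B3:  IN=(all ⊤)  OUT=(all ⊤)
  B4:  IN=(all ⊤)  OUT=(all ⊤)
  B5:  IN=(all ⊤)  OUT=(all ⊤)
  B6:  IN=(all ⊤)  OUT={b:+, f:+; rest ⊤}
  B7:  IN=(all ⊤)  OUT={c:-, e:+; rest ⊤}

Merge at B7: IN[B7] = OUT[B2] ⊔ OUT[B6] = {a: ⊤, b: ⊤, c: ⊤, d: ⊤, e: ⊤, f: ⊤}
Applying B7's transfer function to that IN value gives OUT[B7] (row B7 above).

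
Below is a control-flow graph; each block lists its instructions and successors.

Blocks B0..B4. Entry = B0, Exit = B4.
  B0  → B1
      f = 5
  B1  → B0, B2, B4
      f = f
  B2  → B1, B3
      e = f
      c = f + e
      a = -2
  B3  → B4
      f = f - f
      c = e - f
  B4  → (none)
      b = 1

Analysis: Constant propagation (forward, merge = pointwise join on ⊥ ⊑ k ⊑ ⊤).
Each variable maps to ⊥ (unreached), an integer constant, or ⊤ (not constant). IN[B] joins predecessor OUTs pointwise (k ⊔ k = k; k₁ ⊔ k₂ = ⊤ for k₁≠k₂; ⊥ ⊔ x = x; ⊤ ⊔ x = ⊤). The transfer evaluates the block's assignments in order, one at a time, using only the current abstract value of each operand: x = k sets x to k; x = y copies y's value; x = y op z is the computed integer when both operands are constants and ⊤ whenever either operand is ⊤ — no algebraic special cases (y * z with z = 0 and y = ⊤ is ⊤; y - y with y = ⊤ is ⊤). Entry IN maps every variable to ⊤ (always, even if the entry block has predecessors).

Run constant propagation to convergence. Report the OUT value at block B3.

Per-block solution:
  B0:  IN=(all ⊤)  OUT={f:5; rest ⊤}
  B1:  IN={f:5; rest ⊤}  OUT={f:5; rest ⊤}
  B2:  IN={f:5; rest ⊤}  OUT={a:-2, c:10, e:5, f:5; rest ⊤}
  B3:  IN={a:-2, c:10, e:5, f:5; rest ⊤}  OUT={a:-2, c:5, e:5, f:0; rest ⊤}
  B4:  IN=(all ⊤)  OUT={b:1; rest ⊤}

Merge at B3: IN[B3] = OUT[B2] = {a: -2, b: ⊤, c: 10, d: ⊤, e: 5, f: 5}
Applying B3's transfer function to that IN value gives OUT[B3] (row B3 above).

Answer: {a: -2, b: ⊤, c: 5, d: ⊤, e: 5, f: 0}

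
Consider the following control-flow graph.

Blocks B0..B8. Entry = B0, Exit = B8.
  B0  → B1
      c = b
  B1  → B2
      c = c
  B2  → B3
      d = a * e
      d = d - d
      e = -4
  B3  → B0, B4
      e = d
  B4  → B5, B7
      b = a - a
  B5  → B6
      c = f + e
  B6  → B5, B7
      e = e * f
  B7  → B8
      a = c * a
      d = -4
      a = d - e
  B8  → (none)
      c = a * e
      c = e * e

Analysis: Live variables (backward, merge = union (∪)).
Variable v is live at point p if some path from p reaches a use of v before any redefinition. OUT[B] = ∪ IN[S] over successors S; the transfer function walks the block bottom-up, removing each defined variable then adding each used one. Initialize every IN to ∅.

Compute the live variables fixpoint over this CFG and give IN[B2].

Answer: {a, b, c, e, f}

Derivation:
Fixpoint table:
  B0:   IN={a, b, e, f}   OUT={a, b, c, e, f}
  B1:   IN={a, b, c, e, f}   OUT={a, b, c, e, f}
  B2:   IN={a, b, c, e, f}   OUT={a, b, c, d, f}
  B3:   IN={a, b, c, d, f}   OUT={a, b, c, e, f}
  B4:   IN={a, c, e, f}   OUT={a, c, e, f}
  B5:   IN={a, e, f}   OUT={a, c, e, f}
  B6:   IN={a, c, e, f}   OUT={a, c, e, f}
  B7:   IN={a, c, e}   OUT={a, e}
  B8:   IN={a, e}   OUT={}

Merge at B2: OUT[B2] = IN[B3] = {a, b, c, d, f}
Applying B2's transfer function to that OUT value gives IN[B2] (row B2 above).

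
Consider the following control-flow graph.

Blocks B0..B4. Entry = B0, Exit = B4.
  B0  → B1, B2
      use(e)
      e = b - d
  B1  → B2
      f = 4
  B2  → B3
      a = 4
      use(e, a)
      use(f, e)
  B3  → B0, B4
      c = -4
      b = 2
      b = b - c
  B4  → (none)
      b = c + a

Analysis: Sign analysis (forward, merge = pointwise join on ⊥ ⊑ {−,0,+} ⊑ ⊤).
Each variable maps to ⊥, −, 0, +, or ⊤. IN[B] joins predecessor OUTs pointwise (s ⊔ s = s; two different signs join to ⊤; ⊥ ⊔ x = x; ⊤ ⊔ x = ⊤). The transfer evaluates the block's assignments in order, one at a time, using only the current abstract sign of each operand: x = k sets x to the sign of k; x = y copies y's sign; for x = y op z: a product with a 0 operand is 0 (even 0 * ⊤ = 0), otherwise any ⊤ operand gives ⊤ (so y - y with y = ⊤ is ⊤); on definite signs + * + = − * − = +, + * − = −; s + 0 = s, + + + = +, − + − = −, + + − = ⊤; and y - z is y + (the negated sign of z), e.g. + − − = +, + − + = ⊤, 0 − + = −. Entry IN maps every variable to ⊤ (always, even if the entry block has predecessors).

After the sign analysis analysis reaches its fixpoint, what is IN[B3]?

Fixpoint table:
  B0:   IN=(all ⊤)   OUT=(all ⊤)
  B1:   IN=(all ⊤)   OUT={f:+; rest ⊤}
  B2:   IN=(all ⊤)   OUT={a:+; rest ⊤}
  B3:   IN={a:+; rest ⊤}   OUT={a:+, b:+, c:-; rest ⊤}
  B4:   IN={a:+, b:+, c:-; rest ⊤}   OUT={a:+, c:-; rest ⊤}

Merge at B3: IN[B3] = OUT[B2] = {a: +, b: ⊤, c: ⊤, d: ⊤, e: ⊤, f: ⊤}

Answer: {a: +, b: ⊤, c: ⊤, d: ⊤, e: ⊤, f: ⊤}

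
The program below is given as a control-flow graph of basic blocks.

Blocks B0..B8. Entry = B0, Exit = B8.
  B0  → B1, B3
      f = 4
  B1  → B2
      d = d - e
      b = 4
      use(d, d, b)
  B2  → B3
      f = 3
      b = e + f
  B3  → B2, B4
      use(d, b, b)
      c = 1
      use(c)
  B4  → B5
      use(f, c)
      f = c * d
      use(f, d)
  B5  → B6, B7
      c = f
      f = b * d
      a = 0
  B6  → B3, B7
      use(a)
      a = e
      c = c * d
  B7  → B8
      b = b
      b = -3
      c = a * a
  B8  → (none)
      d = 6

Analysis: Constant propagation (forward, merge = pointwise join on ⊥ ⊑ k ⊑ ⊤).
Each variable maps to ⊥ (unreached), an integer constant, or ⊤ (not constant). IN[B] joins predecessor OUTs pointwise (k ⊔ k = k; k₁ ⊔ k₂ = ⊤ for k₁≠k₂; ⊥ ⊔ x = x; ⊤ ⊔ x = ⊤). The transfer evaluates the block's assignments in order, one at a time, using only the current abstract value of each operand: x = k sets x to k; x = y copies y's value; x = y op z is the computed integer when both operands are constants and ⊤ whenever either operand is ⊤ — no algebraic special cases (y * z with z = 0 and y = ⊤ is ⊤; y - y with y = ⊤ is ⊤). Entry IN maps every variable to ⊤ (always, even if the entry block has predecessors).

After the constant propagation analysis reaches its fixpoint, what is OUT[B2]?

Per-block solution:
  B0:   IN=(all ⊤)   OUT={f:4; rest ⊤}
  B1:   IN={f:4; rest ⊤}   OUT={b:4, f:4; rest ⊤}
  B2:   IN=(all ⊤)   OUT={f:3; rest ⊤}
  B3:   IN=(all ⊤)   OUT={c:1; rest ⊤}
  B4:   IN={c:1; rest ⊤}   OUT={c:1; rest ⊤}
  B5:   IN={c:1; rest ⊤}   OUT={a:0; rest ⊤}
  B6:   IN={a:0; rest ⊤}   OUT=(all ⊤)
  B7:   IN=(all ⊤)   OUT={b:-3; rest ⊤}
  B8:   IN={b:-3; rest ⊤}   OUT={b:-3, d:6; rest ⊤}

Merge at B2: IN[B2] = OUT[B1] ⊔ OUT[B3] = {a: ⊤, b: ⊤, c: ⊤, d: ⊤, e: ⊤, f: ⊤}
Applying B2's transfer function to that IN value gives OUT[B2] (row B2 above).

Answer: {a: ⊤, b: ⊤, c: ⊤, d: ⊤, e: ⊤, f: 3}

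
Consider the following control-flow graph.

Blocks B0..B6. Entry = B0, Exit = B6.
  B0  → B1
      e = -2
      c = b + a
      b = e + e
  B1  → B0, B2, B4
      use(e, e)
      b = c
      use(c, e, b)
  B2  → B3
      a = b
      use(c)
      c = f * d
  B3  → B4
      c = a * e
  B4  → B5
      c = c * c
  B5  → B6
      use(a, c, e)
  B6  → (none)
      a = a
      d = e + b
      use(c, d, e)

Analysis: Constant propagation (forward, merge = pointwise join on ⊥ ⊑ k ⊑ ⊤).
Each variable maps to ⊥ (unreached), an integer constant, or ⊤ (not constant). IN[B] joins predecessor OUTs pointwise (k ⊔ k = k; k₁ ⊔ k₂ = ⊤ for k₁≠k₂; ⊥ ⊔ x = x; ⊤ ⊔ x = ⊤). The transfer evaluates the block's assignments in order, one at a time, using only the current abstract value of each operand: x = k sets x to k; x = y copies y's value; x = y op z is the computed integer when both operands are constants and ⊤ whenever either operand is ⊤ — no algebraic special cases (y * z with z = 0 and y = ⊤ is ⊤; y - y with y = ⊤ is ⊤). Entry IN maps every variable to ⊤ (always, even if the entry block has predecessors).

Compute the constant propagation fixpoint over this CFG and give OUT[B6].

Answer: {a: ⊤, b: ⊤, c: ⊤, d: ⊤, e: -2, f: ⊤}

Working:
Converged values:
  B0:  IN=(all ⊤)  OUT={b:-4, e:-2; rest ⊤}
  B1:  IN={b:-4, e:-2; rest ⊤}  OUT={e:-2; rest ⊤}
  B2:  IN={e:-2; rest ⊤}  OUT={e:-2; rest ⊤}
  B3:  IN={e:-2; rest ⊤}  OUT={e:-2; rest ⊤}
  B4:  IN={e:-2; rest ⊤}  OUT={e:-2; rest ⊤}
  B5:  IN={e:-2; rest ⊤}  OUT={e:-2; rest ⊤}
  B6:  IN={e:-2; rest ⊤}  OUT={e:-2; rest ⊤}

Merge at B6: IN[B6] = OUT[B5] = {a: ⊤, b: ⊤, c: ⊤, d: ⊤, e: -2, f: ⊤}
Applying B6's transfer function to that IN value gives OUT[B6] (row B6 above).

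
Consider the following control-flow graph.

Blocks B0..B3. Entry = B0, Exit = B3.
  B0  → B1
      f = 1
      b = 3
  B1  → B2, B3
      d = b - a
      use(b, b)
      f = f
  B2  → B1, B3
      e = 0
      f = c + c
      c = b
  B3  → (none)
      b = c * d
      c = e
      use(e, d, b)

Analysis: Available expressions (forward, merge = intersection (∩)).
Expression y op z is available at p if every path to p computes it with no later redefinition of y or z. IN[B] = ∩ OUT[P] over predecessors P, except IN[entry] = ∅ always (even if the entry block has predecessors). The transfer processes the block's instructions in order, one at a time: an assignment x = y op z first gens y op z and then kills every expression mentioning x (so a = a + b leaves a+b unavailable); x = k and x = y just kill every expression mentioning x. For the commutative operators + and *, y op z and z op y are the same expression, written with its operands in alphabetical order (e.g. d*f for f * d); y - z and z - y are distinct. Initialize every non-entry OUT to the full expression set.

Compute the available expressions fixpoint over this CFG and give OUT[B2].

Answer: {b-a}

Derivation:
Per-block solution:
  B0:  IN={}  OUT={}
  B1:  IN={}  OUT={b-a}
  B2:  IN={b-a}  OUT={b-a}
  B3:  IN={b-a}  OUT={}

Merge at B2: IN[B2] = OUT[B1] = {b-a}
Applying B2's transfer function to that IN value gives OUT[B2] (row B2 above).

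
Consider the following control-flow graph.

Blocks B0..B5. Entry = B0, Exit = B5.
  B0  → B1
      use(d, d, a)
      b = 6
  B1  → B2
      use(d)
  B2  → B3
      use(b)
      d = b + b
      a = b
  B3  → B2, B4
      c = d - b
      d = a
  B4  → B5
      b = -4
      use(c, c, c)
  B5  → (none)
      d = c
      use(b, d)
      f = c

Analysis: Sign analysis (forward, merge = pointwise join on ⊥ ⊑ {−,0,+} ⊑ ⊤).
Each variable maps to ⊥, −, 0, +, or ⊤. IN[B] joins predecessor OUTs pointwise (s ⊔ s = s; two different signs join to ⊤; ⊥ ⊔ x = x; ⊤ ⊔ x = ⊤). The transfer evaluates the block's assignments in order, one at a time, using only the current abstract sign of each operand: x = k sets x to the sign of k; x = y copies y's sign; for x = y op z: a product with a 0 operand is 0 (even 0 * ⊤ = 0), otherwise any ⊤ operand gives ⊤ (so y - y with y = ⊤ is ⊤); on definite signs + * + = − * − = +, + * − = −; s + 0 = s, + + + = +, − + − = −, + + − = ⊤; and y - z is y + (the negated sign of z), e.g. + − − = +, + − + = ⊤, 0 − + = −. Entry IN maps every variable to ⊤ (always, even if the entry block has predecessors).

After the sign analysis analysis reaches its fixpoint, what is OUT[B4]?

Per-block solution:
  B0: | IN=(all ⊤) | OUT={b:+; rest ⊤}
  B1: | IN={b:+; rest ⊤} | OUT={b:+; rest ⊤}
  B2: | IN={b:+; rest ⊤} | OUT={a:+, b:+, d:+; rest ⊤}
  B3: | IN={a:+, b:+, d:+; rest ⊤} | OUT={a:+, b:+, d:+; rest ⊤}
  B4: | IN={a:+, b:+, d:+; rest ⊤} | OUT={a:+, b:-, d:+; rest ⊤}
  B5: | IN={a:+, b:-, d:+; rest ⊤} | OUT={a:+, b:-; rest ⊤}

Merge at B4: IN[B4] = OUT[B3] = {a: +, b: +, c: ⊤, d: +, e: ⊤, f: ⊤}
Applying B4's transfer function to that IN value gives OUT[B4] (row B4 above).

Answer: {a: +, b: -, c: ⊤, d: +, e: ⊤, f: ⊤}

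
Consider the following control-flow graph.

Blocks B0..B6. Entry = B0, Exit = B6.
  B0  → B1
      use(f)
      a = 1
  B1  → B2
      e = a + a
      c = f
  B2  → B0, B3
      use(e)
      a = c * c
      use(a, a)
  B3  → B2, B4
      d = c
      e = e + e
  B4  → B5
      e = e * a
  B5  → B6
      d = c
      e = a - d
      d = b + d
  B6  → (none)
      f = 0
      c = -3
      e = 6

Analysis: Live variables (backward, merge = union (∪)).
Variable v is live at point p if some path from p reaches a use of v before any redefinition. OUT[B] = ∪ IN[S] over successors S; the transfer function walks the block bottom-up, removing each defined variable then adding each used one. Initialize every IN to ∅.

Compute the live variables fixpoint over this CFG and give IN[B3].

Answer: {a, b, c, e, f}

Trace:
Per-block solution:
  B0:  IN={b, f}  OUT={a, b, f}
  B1:  IN={a, b, f}  OUT={b, c, e, f}
  B2:  IN={b, c, e, f}  OUT={a, b, c, e, f}
  B3:  IN={a, b, c, e, f}  OUT={a, b, c, e, f}
  B4:  IN={a, b, c, e}  OUT={a, b, c}
  B5:  IN={a, b, c}  OUT={}
  B6:  IN={}  OUT={}

Merge at B3: OUT[B3] = IN[B2] ⊔ IN[B4] = {a, b, c, e, f}
Applying B3's transfer function to that OUT value gives IN[B3] (row B3 above).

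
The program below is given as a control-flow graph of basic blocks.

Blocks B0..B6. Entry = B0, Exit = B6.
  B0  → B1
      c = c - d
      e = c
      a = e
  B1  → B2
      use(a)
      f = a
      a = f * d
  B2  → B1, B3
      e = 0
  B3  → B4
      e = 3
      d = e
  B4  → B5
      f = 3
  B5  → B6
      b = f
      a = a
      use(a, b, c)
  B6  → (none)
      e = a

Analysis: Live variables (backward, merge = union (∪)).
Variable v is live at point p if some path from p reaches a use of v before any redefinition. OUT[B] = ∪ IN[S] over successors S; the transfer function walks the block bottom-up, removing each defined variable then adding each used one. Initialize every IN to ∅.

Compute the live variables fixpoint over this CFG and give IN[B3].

Answer: {a, c}

Trace:
Fixpoint table:
  B0: | IN={c, d} | OUT={a, c, d}
  B1: | IN={a, c, d} | OUT={a, c, d}
  B2: | IN={a, c, d} | OUT={a, c, d}
  B3: | IN={a, c} | OUT={a, c}
  B4: | IN={a, c} | OUT={a, c, f}
  B5: | IN={a, c, f} | OUT={a}
  B6: | IN={a} | OUT={}

Merge at B3: OUT[B3] = IN[B4] = {a, c}
Applying B3's transfer function to that OUT value gives IN[B3] (row B3 above).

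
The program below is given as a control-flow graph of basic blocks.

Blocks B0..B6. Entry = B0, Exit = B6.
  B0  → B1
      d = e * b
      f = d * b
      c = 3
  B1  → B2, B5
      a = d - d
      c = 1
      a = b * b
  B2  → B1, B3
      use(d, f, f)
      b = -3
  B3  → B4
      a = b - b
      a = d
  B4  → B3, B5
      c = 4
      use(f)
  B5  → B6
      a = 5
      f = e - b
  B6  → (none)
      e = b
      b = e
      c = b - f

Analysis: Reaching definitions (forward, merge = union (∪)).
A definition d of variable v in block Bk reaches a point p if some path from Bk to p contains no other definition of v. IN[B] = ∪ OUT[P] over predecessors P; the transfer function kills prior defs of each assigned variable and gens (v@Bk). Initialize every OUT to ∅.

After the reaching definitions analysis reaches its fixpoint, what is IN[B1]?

Converged values:
  B0:  IN={}  OUT={c@B0, d@B0, f@B0}
  B1:  IN={a@B1, b@B2, c@B0, c@B1, d@B0, f@B0}  OUT={a@B1, b@B2, c@B1, d@B0, f@B0}
  B2:  IN={a@B1, b@B2, c@B1, d@B0, f@B0}  OUT={a@B1, b@B2, c@B1, d@B0, f@B0}
  B3:  IN={a@B1, a@B3, b@B2, c@B1, c@B4, d@B0, f@B0}  OUT={a@B3, b@B2, c@B1, c@B4, d@B0, f@B0}
  B4:  IN={a@B3, b@B2, c@B1, c@B4, d@B0, f@B0}  OUT={a@B3, b@B2, c@B4, d@B0, f@B0}
  B5:  IN={a@B1, a@B3, b@B2, c@B1, c@B4, d@B0, f@B0}  OUT={a@B5, b@B2, c@B1, c@B4, d@B0, f@B5}
  B6:  IN={a@B5, b@B2, c@B1, c@B4, d@B0, f@B5}  OUT={a@B5, b@B6, c@B6, d@B0, e@B6, f@B5}

Merge at B1: IN[B1] = OUT[B0] ⊔ OUT[B2] = {a@B1, b@B2, c@B0, c@B1, d@B0, f@B0}

Answer: {a@B1, b@B2, c@B0, c@B1, d@B0, f@B0}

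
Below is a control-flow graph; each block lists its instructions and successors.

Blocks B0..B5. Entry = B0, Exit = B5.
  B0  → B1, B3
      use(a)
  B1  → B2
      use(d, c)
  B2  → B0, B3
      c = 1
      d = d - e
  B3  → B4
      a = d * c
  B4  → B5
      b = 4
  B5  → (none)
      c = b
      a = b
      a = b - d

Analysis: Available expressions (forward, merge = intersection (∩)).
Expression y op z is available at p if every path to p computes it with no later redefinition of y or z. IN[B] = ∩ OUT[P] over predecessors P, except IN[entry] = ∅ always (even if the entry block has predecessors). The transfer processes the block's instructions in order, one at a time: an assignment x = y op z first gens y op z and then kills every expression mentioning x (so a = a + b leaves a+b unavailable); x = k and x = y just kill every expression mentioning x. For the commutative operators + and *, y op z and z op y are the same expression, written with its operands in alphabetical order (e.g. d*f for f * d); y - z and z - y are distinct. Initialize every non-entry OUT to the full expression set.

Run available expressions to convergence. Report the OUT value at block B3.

Answer: {c*d}

Derivation:
Per-block solution:
  B0: | IN={} | OUT={}
  B1: | IN={} | OUT={}
  B2: | IN={} | OUT={}
  B3: | IN={} | OUT={c*d}
  B4: | IN={c*d} | OUT={c*d}
  B5: | IN={c*d} | OUT={b-d}

Merge at B3: IN[B3] = OUT[B0] ∩ OUT[B2] = {}
Applying B3's transfer function to that IN value gives OUT[B3] (row B3 above).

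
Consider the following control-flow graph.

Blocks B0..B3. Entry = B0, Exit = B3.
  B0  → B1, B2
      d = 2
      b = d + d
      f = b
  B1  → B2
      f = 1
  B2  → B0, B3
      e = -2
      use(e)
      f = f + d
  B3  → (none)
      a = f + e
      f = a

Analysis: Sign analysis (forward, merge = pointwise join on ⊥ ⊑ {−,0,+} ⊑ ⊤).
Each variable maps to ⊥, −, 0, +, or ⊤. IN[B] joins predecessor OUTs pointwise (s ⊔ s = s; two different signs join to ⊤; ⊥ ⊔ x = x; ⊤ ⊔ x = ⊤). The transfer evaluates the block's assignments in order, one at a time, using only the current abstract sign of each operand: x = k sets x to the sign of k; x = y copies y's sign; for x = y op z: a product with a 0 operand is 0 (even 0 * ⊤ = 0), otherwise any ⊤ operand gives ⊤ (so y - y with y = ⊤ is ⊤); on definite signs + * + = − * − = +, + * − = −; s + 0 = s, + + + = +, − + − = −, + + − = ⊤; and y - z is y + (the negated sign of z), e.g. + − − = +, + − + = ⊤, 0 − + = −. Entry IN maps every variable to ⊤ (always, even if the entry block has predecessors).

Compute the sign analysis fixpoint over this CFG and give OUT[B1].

Answer: {a: ⊤, b: +, c: ⊤, d: +, e: ⊤, f: +}

Derivation:
Per-block solution:
  B0: | IN=(all ⊤) | OUT={b:+, d:+, f:+; rest ⊤}
  B1: | IN={b:+, d:+, f:+; rest ⊤} | OUT={b:+, d:+, f:+; rest ⊤}
  B2: | IN={b:+, d:+, f:+; rest ⊤} | OUT={b:+, d:+, e:-, f:+; rest ⊤}
  B3: | IN={b:+, d:+, e:-, f:+; rest ⊤} | OUT={b:+, d:+, e:-; rest ⊤}

Merge at B1: IN[B1] = OUT[B0] = {a: ⊤, b: +, c: ⊤, d: +, e: ⊤, f: +}
Applying B1's transfer function to that IN value gives OUT[B1] (row B1 above).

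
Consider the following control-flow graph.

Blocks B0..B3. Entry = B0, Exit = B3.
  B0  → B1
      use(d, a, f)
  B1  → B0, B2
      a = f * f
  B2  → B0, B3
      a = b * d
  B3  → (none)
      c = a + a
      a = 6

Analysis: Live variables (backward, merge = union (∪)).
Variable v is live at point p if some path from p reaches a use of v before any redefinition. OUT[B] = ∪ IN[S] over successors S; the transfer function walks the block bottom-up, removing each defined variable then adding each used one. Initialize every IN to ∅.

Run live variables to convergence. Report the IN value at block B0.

Answer: {a, b, d, f}

Trace:
Converged values:
  B0: | IN={a, b, d, f} | OUT={b, d, f}
  B1: | IN={b, d, f} | OUT={a, b, d, f}
  B2: | IN={b, d, f} | OUT={a, b, d, f}
  B3: | IN={a} | OUT={}

Merge at B0: OUT[B0] = IN[B1] = {b, d, f}
Applying B0's transfer function to that OUT value gives IN[B0] (row B0 above).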